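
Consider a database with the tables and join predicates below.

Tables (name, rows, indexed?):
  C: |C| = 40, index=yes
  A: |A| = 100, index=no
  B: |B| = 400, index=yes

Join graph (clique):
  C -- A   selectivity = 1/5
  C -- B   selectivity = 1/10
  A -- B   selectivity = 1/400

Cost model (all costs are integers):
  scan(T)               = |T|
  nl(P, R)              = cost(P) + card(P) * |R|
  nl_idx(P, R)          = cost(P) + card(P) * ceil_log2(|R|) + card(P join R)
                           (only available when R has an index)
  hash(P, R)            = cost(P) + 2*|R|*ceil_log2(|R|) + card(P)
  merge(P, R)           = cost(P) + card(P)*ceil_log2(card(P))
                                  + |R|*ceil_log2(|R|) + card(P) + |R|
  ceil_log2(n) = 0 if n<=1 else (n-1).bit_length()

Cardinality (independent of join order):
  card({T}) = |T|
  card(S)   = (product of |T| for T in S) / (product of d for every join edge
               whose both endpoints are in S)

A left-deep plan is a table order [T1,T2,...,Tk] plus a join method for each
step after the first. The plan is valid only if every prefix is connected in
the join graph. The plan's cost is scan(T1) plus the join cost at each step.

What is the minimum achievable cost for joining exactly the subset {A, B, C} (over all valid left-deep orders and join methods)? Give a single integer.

1680

Selinger DP over subsets of {A,B,C}:
  {C}: scan cost=40, card=40
  {A}: scan cost=100, card=100
  {B}: scan cost=400, card=400
  {AC}: card=800; try (C,hash)→680, (A,merge)→1120, (C,merge)→1180, (A,hash)→1480, (C,nl_idx)→1500, (A,nl)→4040 …(+1); best=680 via (C,hash)
  {BC}: card=1600; try (C,hash)→1280, (B,nl_idx)→2000, (B,merge)→4320, (C,nl_idx)→4400, (C,merge)→4680, (B,hash)→7280 …(+2); best=1280 via (C,hash)
  {AB}: card=100; try (B,nl_idx)→1100, (A,hash)→2200, (B,merge)→4900, (A,merge)→5200, (B,hash)→7400, (B,nl)→40100 …(+1); best=1100 via (B,nl_idx)
  {ABC}: card=80; try (C,hash)→1680, (C,nl_idx)→1780, (C,merge)→2180, (A,hash)→4280, (C,nl)→5100, (B,nl_idx)→7960 …(+5); best=1680 via (C,hash)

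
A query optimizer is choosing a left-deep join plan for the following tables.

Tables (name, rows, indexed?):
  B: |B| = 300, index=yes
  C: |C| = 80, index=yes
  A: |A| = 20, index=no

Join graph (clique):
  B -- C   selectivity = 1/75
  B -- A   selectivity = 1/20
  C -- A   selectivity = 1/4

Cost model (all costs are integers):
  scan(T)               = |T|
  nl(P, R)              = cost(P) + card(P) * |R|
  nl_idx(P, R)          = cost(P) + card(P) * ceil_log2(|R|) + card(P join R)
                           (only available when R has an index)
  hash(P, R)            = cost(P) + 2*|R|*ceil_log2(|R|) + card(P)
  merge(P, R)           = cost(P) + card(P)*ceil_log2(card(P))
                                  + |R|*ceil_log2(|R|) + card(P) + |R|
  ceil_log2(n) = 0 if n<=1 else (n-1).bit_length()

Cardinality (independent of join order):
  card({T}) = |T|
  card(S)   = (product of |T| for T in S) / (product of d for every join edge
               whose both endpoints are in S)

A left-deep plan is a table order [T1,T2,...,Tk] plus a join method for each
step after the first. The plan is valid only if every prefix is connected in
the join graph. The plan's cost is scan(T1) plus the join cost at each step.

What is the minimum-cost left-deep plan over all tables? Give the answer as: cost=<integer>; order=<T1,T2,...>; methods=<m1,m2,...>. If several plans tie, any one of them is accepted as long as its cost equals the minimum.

cost=1640; order=C,B,A; methods=nl_idx,hash

Selinger DP (subsets sized 1..n):
  {B}: scan cost=300, card=300
  {C}: scan cost=80, card=80
  {A}: scan cost=20, card=20
  {BC}: card=320; try (B,nl_idx)→1120, (C,hash)→1720, (C,nl_idx)→2720, (B,merge)→3720, (C,merge)→3940, (B,hash)→5560 …(+2); best=1120 via (B,nl_idx)
  {AB}: card=300; try (B,nl_idx)→500, (A,hash)→800, (B,merge)→3140, (A,merge)→3420, (B,hash)→5440, (B,nl)→6020 …(+1); best=500 via (B,nl_idx)
  {AC}: card=400; try (A,hash)→360, (C,nl_idx)→560, (C,merge)→780, (A,merge)→840, (C,hash)→1160, (C,nl)→1620 …(+1); best=360 via (A,hash)
  {ABC}: card=80; try (A,hash)→1640, (C,hash)→1920, (C,nl_idx)→2680, (B,nl_idx)→4040, (C,merge)→4140, (A,merge)→4440 …(+5); best=1640 via (A,hash)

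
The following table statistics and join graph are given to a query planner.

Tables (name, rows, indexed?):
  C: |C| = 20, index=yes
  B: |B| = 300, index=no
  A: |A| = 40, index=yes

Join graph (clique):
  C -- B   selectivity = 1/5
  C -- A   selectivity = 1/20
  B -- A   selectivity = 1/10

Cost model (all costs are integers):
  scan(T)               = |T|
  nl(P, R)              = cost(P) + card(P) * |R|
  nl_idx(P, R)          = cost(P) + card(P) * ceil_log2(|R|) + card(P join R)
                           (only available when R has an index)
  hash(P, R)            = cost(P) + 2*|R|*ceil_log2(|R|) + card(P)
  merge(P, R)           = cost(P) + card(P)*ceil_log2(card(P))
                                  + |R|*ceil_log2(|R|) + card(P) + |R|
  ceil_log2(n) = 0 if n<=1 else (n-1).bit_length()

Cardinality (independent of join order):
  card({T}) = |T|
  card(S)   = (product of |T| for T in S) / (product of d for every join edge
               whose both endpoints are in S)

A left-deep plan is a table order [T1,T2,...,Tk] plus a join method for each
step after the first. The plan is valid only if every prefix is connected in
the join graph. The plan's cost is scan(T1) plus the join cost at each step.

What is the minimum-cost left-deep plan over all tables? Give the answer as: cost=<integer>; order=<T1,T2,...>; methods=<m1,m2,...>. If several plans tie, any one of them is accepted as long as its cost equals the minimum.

Selinger DP (subsets sized 1..n):
  {C}: scan cost=20, card=20
  {B}: scan cost=300, card=300
  {A}: scan cost=40, card=40
  {BC}: card=1200; try (C,hash)→800, (C,nl_idx)→3000, (B,merge)→3140, (C,merge)→3420, (B,hash)→5440, (B,nl)→6020 …(+1); best=800 via (C,hash)
  {AC}: card=40; try (A,nl_idx)→180, (C,hash)→280, (C,nl_idx)→280, (A,merge)→420, (C,merge)→440, (A,hash)→520 …(+2); best=180 via (A,nl_idx)
  {AB}: card=1200; try (A,hash)→1080, (A,nl_idx)→3300, (B,merge)→3320, (A,merge)→3580, (B,hash)→5480, (B,nl)→12040 …(+1); best=1080 via (A,hash)
  {ABC}: card=240; try (C,hash)→2480, (A,hash)→2480, (B,merge)→3460, (B,hash)→5620, (C,nl_idx)→7320, (A,nl_idx)→8240 …(+5); best=2480 via (C,hash)

cost=2480; order=B,A,C; methods=hash,hash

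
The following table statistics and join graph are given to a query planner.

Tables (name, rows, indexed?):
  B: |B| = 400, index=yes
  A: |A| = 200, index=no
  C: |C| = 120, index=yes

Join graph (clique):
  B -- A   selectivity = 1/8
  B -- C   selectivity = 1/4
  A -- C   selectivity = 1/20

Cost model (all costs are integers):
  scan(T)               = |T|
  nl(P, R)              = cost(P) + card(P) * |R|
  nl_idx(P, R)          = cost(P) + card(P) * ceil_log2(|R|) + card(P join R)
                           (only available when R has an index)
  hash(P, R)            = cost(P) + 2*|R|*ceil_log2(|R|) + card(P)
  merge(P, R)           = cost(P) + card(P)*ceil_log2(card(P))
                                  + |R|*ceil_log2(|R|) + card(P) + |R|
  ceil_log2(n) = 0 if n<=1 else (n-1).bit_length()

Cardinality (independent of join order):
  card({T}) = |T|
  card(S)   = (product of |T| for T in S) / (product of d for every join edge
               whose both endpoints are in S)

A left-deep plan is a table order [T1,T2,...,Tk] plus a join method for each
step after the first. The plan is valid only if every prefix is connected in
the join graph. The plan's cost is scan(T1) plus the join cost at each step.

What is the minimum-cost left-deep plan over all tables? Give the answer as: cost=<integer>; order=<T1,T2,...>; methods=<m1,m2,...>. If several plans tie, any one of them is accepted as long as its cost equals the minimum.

Selinger DP (subsets sized 1..n):
  {B}: scan cost=400, card=400
  {A}: scan cost=200, card=200
  {C}: scan cost=120, card=120
  {AB}: card=10000; try (A,hash)→4000, (B,merge)→6000, (A,merge)→6200, (B,hash)→7600, (B,nl_idx)→12000, (B,nl)→80200 …(+1); best=4000 via (A,hash)
  {BC}: card=12000; try (C,hash)→2480, (B,merge)→5080, (C,merge)→5360, (B,hash)→7440, (B,nl_idx)→13200, (C,nl_idx)→15200 …(+2); best=2480 via (C,hash)
  {AC}: card=1200; try (C,hash)→2080, (C,nl_idx)→2800, (A,merge)→2880, (C,merge)→2960, (A,hash)→3440, (A,nl)→24120 …(+1); best=2080 via (C,hash)
  {ABC}: card=15000; try (B,hash)→10480, (C,hash)→15680, (A,hash)→17680, (B,merge)→20480, (B,nl_idx)→27880, (C,nl_idx)→89000 …(+5); best=10480 via (B,hash)

cost=10480; order=A,C,B; methods=hash,hash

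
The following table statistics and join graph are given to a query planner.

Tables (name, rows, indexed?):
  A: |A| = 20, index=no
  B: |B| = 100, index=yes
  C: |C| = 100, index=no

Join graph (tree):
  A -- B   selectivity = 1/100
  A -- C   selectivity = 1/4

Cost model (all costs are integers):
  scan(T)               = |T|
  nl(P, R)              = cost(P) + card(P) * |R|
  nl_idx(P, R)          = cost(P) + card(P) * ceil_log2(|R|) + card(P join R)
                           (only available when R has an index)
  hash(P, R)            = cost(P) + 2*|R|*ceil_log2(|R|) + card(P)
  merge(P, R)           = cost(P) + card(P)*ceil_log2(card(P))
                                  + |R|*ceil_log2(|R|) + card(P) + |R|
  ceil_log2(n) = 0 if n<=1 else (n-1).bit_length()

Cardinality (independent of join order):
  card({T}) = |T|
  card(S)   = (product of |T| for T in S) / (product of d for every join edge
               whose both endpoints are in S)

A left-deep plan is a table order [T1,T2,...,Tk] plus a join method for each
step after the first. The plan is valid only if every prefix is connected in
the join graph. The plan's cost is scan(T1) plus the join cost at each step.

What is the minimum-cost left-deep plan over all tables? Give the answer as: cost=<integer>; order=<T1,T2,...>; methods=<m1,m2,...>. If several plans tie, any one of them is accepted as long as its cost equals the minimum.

Selinger DP (subsets sized 1..n):
  {A}: scan cost=20, card=20
  {B}: scan cost=100, card=100
  {C}: scan cost=100, card=100
  {AB}: card=20; try (B,nl_idx)→180, (A,hash)→400, (B,merge)→940, (A,merge)→1020, (B,hash)→1440, (B,nl)→2020 …(+1); best=180 via (B,nl_idx)
  {AC}: card=500; try (A,hash)→400, (C,merge)→940, (A,merge)→1020, (C,hash)→1440, (C,nl)→2020, (A,nl)→2100; best=400 via (A,hash)
  {ABC}: card=500; try (C,merge)→1100, (C,hash)→1600, (C,nl)→2180, (B,hash)→2300, (B,nl_idx)→4400, (B,merge)→6200 …(+1); best=1100 via (C,merge)

cost=1100; order=A,B,C; methods=nl_idx,merge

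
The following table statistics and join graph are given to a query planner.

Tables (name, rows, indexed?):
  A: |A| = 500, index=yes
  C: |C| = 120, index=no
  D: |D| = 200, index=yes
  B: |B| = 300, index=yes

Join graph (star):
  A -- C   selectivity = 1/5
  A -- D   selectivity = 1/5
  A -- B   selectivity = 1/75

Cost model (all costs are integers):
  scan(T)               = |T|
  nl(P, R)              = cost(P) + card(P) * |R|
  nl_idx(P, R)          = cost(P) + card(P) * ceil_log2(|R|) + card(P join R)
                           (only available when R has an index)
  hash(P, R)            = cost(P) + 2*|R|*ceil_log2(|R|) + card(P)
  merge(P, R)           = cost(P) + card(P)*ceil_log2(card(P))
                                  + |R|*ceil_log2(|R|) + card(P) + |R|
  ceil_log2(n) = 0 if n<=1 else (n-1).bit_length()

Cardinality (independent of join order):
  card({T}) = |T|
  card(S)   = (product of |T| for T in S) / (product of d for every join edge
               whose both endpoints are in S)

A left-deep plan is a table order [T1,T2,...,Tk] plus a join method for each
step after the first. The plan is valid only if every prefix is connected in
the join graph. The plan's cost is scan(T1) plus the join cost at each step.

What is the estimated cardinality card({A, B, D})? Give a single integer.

80000

Tables in S: A(500), B(300), D(200)
Edges inside S: A-D(d=5), A-B(d=75)
numerator = 500 * 300 * 200 = 30000000
denominator = 5 * 75 = 375
card(S) = 30000000 / 375 = 80000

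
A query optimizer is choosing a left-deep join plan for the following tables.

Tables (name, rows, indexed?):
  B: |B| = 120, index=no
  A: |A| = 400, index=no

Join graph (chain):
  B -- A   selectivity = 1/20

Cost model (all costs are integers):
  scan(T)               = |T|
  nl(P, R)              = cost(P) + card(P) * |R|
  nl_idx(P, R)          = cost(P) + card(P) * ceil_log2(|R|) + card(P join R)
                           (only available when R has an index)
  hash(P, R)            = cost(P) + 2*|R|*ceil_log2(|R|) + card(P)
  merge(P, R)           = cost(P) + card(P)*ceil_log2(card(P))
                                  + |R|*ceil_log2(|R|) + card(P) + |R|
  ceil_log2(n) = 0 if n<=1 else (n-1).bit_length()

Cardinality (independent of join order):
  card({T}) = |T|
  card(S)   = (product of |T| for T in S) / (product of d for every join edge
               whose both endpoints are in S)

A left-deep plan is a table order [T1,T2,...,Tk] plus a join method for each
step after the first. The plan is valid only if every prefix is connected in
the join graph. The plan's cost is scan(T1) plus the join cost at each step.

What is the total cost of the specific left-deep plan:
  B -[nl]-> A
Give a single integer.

48120

step 1: scan B: cost=120, card=120
step 2: join A via nl
    card(P join A) = 120*400/(20) = 2400
    cost = 120 + 120*400 = 48120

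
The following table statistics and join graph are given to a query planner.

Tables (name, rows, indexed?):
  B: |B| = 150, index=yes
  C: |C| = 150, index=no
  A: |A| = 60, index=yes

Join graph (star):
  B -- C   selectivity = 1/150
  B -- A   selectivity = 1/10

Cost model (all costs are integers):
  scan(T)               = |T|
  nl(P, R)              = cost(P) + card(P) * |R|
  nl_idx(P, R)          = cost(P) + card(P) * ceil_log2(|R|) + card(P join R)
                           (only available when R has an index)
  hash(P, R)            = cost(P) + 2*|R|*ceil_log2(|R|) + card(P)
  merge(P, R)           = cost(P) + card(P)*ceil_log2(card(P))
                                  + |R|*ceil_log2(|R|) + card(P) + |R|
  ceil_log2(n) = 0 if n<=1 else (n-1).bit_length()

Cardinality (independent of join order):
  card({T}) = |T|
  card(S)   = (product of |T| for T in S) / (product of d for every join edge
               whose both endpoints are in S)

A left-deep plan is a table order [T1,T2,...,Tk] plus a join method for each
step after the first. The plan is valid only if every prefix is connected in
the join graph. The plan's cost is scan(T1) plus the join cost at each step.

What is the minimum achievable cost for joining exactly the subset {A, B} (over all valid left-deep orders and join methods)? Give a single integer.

1020

Selinger DP over subsets of {A,B}:
  {B}: scan cost=150, card=150
  {A}: scan cost=60, card=60
  {AB}: card=900; try (A,hash)→1020, (B,nl_idx)→1440, (B,merge)→1830, (A,merge)→1920, (A,nl_idx)→1950, (B,hash)→2520 …(+2); best=1020 via (A,hash)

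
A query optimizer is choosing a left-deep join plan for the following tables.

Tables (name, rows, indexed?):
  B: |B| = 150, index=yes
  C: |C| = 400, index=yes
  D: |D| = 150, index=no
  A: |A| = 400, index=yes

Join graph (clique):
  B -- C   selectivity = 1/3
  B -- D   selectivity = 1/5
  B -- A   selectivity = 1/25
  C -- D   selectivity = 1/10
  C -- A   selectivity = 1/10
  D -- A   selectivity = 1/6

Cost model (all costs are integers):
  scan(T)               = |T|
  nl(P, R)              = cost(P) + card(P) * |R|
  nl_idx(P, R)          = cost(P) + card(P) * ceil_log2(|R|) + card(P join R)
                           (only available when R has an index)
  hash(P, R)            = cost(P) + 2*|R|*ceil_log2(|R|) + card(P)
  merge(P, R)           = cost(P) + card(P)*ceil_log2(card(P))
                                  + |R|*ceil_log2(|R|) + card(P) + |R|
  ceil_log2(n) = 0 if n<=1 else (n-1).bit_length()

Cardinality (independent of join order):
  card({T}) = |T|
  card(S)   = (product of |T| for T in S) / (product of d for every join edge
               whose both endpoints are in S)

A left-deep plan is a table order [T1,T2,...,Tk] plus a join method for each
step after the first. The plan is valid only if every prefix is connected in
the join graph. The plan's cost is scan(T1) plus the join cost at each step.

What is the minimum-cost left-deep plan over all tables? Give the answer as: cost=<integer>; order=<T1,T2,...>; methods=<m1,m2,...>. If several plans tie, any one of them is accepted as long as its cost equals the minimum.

Selinger DP (subsets sized 1..n):
  {B}: scan cost=150, card=150
  {C}: scan cost=400, card=400
  {D}: scan cost=150, card=150
  {A}: scan cost=400, card=400
  {BC}: card=20000; try (B,hash)→3200, (C,merge)→5500, (B,merge)→5750, (C,hash)→7500, (C,nl_idx)→21500, (B,nl_idx)→23600 …(+2); best=3200 via (B,hash)
  {BD}: card=4500; try (D,hash)→2700, (B,hash)→2700, (D,merge)→2850, (B,merge)→2850, (B,nl_idx)→5850, (D,nl)→22650 …(+1); best=2700 via (D,hash)
  {AB}: card=2400; try (B,hash)→3200, (A,nl_idx)→3900, (A,merge)→5500, (B,merge)→5750, (B,nl_idx)→6000, (A,hash)→7500 …(+2); best=3200 via (B,hash)
  {CD}: card=6000; try (D,hash)→3200, (C,merge)→5500, (D,merge)→5750, (C,hash)→7500, (C,nl_idx)→7500, (C,nl)→60150 …(+1); best=3200 via (D,hash)
  {AC}: card=16000; try (C,hash)→8000, (A,hash)→8000, (C,merge)→8400, (A,merge)→8400, (C,nl_idx)→20000, (A,nl_idx)→20000 …(+2); best=8000 via (C,hash)
  {AD}: card=10000; try (D,hash)→3200, (A,merge)→5500, (D,merge)→5750, (A,hash)→7500, (A,nl_idx)→11500, (A,nl)→60150 …(+1); best=3200 via (D,hash)
  {BCD}: card=60000; try (B,hash)→11600, (C,hash)→14400, (D,hash)→25600, (C,merge)→69700, (B,merge)→88550, (C,nl_idx)→103200 …(+5); best=11600 via (B,hash)
  {ABC}: card=32000; try (C,hash)→12800, (B,hash)→26400, (A,hash)→30400, (C,merge)→38400, (C,nl_idx)→56800, (B,nl_idx)→168000 …(+6); best=12800 via (C,hash)
  {ABD}: card=12000; try (D,hash)→8000, (A,hash)→14400, (B,hash)→15600, (D,merge)→35750, (A,nl_idx)→55200, (A,merge)→69700 …(+5); best=8000 via (D,hash)
  {ACD}: card=40000; try (A,hash)→16400, (C,hash)→20400, (D,hash)→26400, (A,merge)→91200, (A,nl_idx)→97200, (C,nl_idx)→133200 …(+5); best=16400 via (A,hash)
  {ABCD}: card=16000; try (C,hash)→27200, (D,hash)→47200, (B,hash)→58800, (A,hash)→78800, (C,nl_idx)→132000, (C,merge)→192000 …(+9); best=27200 via (C,hash)

cost=27200; order=A,B,D,C; methods=hash,hash,hash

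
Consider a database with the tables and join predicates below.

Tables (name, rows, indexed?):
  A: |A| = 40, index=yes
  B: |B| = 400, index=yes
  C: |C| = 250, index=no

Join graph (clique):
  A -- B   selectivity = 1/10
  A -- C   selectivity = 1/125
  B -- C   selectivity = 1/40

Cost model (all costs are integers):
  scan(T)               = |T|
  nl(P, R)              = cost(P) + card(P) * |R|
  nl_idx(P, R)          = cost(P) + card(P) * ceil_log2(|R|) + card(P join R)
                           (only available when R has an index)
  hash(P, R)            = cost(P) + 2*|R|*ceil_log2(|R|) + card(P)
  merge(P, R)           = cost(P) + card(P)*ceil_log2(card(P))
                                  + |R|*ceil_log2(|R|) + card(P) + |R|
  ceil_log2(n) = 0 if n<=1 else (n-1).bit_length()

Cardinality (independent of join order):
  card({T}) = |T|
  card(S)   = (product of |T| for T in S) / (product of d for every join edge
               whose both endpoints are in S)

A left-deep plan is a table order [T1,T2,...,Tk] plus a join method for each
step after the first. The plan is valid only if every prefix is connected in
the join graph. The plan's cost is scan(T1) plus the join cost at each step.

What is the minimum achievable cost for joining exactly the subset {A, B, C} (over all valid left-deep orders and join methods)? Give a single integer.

1780

Selinger DP over subsets of {A,B,C}:
  {A}: scan cost=40, card=40
  {B}: scan cost=400, card=400
  {C}: scan cost=250, card=250
  {AB}: card=1600; try (A,hash)→1280, (B,nl_idx)→2000, (B,merge)→4320, (A,nl_idx)→4400, (A,merge)→4680, (B,hash)→7280 …(+2); best=1280 via (A,hash)
  {AC}: card=80; try (A,hash)→980, (A,nl_idx)→1830, (C,merge)→2570, (A,merge)→2780, (C,hash)→4080, (C,nl)→10040 …(+1); best=980 via (A,hash)
  {BC}: card=2500; try (C,hash)→4800, (B,nl_idx)→5000, (B,merge)→6500, (C,merge)→6650, (B,hash)→7700, (B,nl)→100250 …(+1); best=4800 via (C,hash)
  {ABC}: card=80; try (B,nl_idx)→1780, (B,merge)→5620, (C,hash)→6880, (A,hash)→7780, (B,hash)→8260, (A,nl_idx)→19880 …(+5); best=1780 via (B,nl_idx)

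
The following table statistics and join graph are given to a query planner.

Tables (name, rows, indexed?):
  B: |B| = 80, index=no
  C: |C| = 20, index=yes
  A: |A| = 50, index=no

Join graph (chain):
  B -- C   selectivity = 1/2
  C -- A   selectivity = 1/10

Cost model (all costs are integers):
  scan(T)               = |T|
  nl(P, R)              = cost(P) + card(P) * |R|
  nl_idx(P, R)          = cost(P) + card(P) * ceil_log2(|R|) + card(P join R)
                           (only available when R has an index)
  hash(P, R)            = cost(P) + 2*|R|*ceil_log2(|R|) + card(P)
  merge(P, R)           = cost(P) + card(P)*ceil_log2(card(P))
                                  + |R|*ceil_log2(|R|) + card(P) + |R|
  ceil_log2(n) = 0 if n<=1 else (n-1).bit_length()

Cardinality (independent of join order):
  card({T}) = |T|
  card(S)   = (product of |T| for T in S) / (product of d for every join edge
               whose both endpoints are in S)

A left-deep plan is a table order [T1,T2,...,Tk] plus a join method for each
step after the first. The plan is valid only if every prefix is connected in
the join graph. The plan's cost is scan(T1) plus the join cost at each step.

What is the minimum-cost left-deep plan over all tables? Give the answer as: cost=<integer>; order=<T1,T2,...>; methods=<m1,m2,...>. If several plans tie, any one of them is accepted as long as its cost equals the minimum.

Selinger DP (subsets sized 1..n):
  {B}: scan cost=80, card=80
  {C}: scan cost=20, card=20
  {A}: scan cost=50, card=50
  {BC}: card=800; try (C,hash)→360, (B,merge)→780, (C,merge)→840, (B,hash)→1160, (C,nl_idx)→1280, (B,nl)→1620 …(+1); best=360 via (C,hash)
  {AC}: card=100; try (C,hash)→300, (C,nl_idx)→400, (A,merge)→490, (C,merge)→520, (A,hash)→640, (A,nl)→1020 …(+1); best=300 via (C,hash)
  {ABC}: card=4000; try (B,hash)→1520, (B,merge)→1740, (A,hash)→1760, (B,nl)→8300, (A,merge)→9510, (A,nl)→40360; best=1520 via (B,hash)

cost=1520; order=A,C,B; methods=hash,hash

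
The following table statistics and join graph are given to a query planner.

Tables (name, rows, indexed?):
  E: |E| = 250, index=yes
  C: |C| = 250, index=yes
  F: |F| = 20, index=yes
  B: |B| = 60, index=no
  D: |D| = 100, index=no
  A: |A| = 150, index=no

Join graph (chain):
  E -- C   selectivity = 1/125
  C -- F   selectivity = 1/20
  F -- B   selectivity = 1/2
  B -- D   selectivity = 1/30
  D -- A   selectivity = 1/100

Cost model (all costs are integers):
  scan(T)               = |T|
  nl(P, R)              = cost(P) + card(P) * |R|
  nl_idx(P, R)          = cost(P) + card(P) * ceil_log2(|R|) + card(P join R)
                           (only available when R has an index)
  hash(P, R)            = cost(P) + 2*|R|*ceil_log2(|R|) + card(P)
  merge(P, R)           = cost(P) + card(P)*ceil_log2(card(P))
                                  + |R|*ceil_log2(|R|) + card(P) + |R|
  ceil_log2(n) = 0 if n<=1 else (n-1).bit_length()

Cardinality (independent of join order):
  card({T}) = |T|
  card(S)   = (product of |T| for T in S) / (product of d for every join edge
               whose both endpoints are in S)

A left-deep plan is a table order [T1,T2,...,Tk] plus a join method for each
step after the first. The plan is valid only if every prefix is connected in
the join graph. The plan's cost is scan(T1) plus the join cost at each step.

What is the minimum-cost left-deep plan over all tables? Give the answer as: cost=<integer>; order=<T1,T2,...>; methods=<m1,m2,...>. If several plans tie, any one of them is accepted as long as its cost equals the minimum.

cost=51570; order=A,D,B,F,C,E; methods=hash,hash,hash,hash,hash

Selinger DP (subsets sized 1..n):
  {E}: scan cost=250, card=250
  {C}: scan cost=250, card=250
  {F}: scan cost=20, card=20
  {B}: scan cost=60, card=60
  {D}: scan cost=100, card=100
  {A}: scan cost=150, card=150
  {CE}: card=500; try (E,nl_idx)→2750, (C,nl_idx)→2750, (E,hash)→4500, (C,hash)→4500, (E,merge)→4750, (C,merge)→4750 …(+2); best=2750 via (E,nl_idx)
  {CF}: card=250; try (C,nl_idx)→430, (F,hash)→700, (F,nl_idx)→1750, (C,merge)→2390, (F,merge)→2620, (C,hash)→4040 …(+2); best=430 via (C,nl_idx)
  {BF}: card=600; try (F,hash)→320, (B,merge)→560, (F,merge)→600, (B,hash)→760, (F,nl_idx)→960, (B,nl)→1220 …(+1); best=320 via (F,hash)
  {BD}: card=200; try (B,hash)→920, (D,merge)→1280, (B,merge)→1320, (D,hash)→1520, (D,nl)→6060, (B,nl)→6100; best=920 via (B,hash)
  {AD}: card=150; try (D,hash)→1700, (A,merge)→2250, (D,merge)→2300, (A,hash)→2600, (A,nl)→15100, (D,nl)→15150; best=1700 via (D,hash)
  {CEF}: card=500; try (E,nl_idx)→2930, (F,hash)→3450, (E,hash)→4680, (E,merge)→4930, (F,nl_idx)→5750, (F,merge)→7870 …(+2); best=2930 via (E,nl_idx)
  {BCF}: card=7500; try (B,hash)→1400, (B,merge)→3100, (C,hash)→4920, (C,merge)→9170, (C,nl_idx)→12620, (B,nl)→15430 …(+1); best=1400 via (B,hash)
  {BDF}: card=2000; try (F,hash)→1320, (D,hash)→2320, (F,merge)→2840, (F,nl_idx)→3920, (F,nl)→4920, (D,merge)→7720 …(+1); best=1320 via (F,hash)
  {ABD}: card=300; try (B,hash)→2570, (B,merge)→3470, (A,hash)→3520, (A,merge)→4070, (B,nl)→10700, (A,nl)→30920; best=2570 via (B,hash)
  {BCEF}: card=15000; try (B,hash)→4150, (B,merge)→8350, (E,hash)→12900, (B,nl)→32930, (E,nl_idx)→76400, (E,merge)→108650 …(+1); best=4150 via (B,hash)
  {BCDF}: card=25000; try (C,hash)→7320, (D,hash)→10300, (C,merge)→27570, (C,nl_idx)→42320, (D,merge)→107200, (C,nl)→501320 …(+1); best=7320 via (C,hash)
  {ABDF}: card=3000; try (F,hash)→3070, (F,merge)→5690, (A,hash)→5720, (F,nl_idx)→7070, (F,nl)→8570, (A,merge)→26670 …(+1); best=3070 via (F,hash)
  {BCDEF}: card=50000; try (D,hash)→20550, (E,hash)→36320, (D,merge)→229950, (E,nl_idx)→257320, (E,merge)→409570, (D,nl)→1504150 …(+1); best=20550 via (D,hash)
  {ABCDF}: card=37500; try (C,hash)→10070, (A,hash)→34720, (C,merge)→44320, (C,nl_idx)→64570, (A,merge)→408670, (C,nl)→753070 …(+1); best=10070 via (C,hash)
  {ABCDEF}: card=75000; try (E,hash)→51570, (A,hash)→72950, (E,nl_idx)→385070, (E,merge)→649820, (A,merge)→871900, (A,nl)→7520550 …(+1); best=51570 via (E,hash)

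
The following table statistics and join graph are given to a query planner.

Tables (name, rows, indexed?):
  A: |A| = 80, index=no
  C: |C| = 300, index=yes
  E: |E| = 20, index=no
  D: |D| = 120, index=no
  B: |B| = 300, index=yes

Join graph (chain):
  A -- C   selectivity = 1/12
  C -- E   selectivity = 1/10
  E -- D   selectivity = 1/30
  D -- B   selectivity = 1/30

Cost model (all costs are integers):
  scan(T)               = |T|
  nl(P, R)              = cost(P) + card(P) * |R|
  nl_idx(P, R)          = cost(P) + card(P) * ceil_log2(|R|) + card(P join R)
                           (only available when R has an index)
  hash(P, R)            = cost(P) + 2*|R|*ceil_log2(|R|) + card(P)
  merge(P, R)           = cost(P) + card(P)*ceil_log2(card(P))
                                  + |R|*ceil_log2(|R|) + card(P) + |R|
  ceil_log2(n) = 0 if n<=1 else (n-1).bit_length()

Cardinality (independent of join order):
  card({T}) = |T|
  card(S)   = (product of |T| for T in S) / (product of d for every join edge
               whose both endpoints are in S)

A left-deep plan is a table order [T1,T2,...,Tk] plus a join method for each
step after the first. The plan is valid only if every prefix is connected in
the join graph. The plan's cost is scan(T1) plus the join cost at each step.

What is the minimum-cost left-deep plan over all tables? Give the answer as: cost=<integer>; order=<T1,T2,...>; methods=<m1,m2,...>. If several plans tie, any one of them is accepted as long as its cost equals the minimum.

Selinger DP (subsets sized 1..n):
  {A}: scan cost=80, card=80
  {C}: scan cost=300, card=300
  {E}: scan cost=20, card=20
  {D}: scan cost=120, card=120
  {B}: scan cost=300, card=300
  {AC}: card=2000; try (A,hash)→1720, (C,nl_idx)→2800, (C,merge)→3720, (A,merge)→3940, (C,hash)→5560, (C,nl)→24080 …(+1); best=1720 via (A,hash)
  {CE}: card=600; try (E,hash)→800, (C,nl_idx)→800, (C,merge)→3140, (E,merge)→3420, (C,hash)→5440, (C,nl)→6020 …(+1); best=800 via (E,hash)
  {DE}: card=80; try (E,hash)→440, (D,merge)→1100, (E,merge)→1200, (D,hash)→1720, (D,nl)→2420, (E,nl)→2520; best=440 via (E,hash)
  {BD}: card=1200; try (D,hash)→2280, (B,nl_idx)→2400, (B,merge)→4080, (D,merge)→4260, (B,hash)→5640, (B,nl)→36120 …(+1); best=2280 via (D,hash)
  {ACE}: card=4000; try (A,hash)→2520, (E,hash)→3920, (A,merge)→8040, (E,merge)→25840, (E,nl)→41720, (A,nl)→48800; best=2520 via (A,hash)
  {CDE}: card=2400; try (D,hash)→3080, (C,nl_idx)→3560, (C,merge)→4080, (C,hash)→5920, (D,merge)→8360, (C,nl)→24440 …(+1); best=3080 via (D,hash)
  {BDE}: card=800; try (B,nl_idx)→1960, (E,hash)→3680, (B,merge)→4080, (B,hash)→5920, (E,merge)→16800, (B,nl)→24440 …(+1); best=1960 via (B,nl_idx)
  {ACDE}: card=16000; try (A,hash)→6600, (D,hash)→8200, (A,merge)→34920, (D,merge)→55480, (A,nl)→195080, (D,nl)→482520; best=6600 via (A,hash)
  {BCDE}: card=24000; try (C,hash)→8160, (B,hash)→10880, (C,merge)→13760, (C,nl_idx)→33160, (B,merge)→37280, (B,nl_idx)→48680 …(+2); best=8160 via (C,hash)
  {ABCDE}: card=160000; try (B,hash)→28000, (A,hash)→33280, (B,merge)→249600, (B,nl_idx)→310600, (A,merge)→392800, (A,nl)→1928160 …(+1); best=28000 via (B,hash)

cost=28000; order=C,E,D,A,B; methods=hash,hash,hash,hash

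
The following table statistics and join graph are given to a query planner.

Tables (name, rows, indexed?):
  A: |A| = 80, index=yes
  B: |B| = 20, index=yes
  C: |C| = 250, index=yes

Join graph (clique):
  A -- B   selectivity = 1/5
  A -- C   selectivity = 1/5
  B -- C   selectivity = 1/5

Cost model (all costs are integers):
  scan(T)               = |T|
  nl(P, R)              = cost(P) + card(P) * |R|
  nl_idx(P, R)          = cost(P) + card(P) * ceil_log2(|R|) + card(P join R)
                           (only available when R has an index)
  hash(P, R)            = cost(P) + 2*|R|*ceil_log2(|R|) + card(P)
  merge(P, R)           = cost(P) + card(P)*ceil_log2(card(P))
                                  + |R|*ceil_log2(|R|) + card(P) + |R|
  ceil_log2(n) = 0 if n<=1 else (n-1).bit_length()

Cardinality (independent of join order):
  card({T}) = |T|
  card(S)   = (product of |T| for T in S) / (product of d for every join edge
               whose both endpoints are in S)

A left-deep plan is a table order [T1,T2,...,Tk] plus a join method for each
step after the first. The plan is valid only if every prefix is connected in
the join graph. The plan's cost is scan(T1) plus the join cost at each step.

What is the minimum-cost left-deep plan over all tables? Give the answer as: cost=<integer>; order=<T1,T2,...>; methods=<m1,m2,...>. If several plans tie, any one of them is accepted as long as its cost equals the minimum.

cost=2820; order=C,B,A; methods=hash,hash

Selinger DP (subsets sized 1..n):
  {A}: scan cost=80, card=80
  {B}: scan cost=20, card=20
  {C}: scan cost=250, card=250
  {AB}: card=320; try (B,hash)→360, (A,nl_idx)→480, (A,merge)→780, (B,nl_idx)→800, (B,merge)→840, (A,hash)→1160 …(+2); best=360 via (B,hash)
  {AC}: card=4000; try (A,hash)→1620, (C,merge)→2970, (A,merge)→3140, (C,hash)→4160, (C,nl_idx)→4720, (A,nl_idx)→6000 …(+2); best=1620 via (A,hash)
  {BC}: card=1000; try (B,hash)→700, (C,nl_idx)→1180, (C,merge)→2390, (B,nl_idx)→2500, (B,merge)→2620, (C,hash)→4040 …(+2); best=700 via (B,hash)
  {ABC}: card=3200; try (A,hash)→2820, (C,hash)→4680, (C,merge)→5810, (B,hash)→5820, (C,nl_idx)→6120, (A,nl_idx)→10900 …(+6); best=2820 via (A,hash)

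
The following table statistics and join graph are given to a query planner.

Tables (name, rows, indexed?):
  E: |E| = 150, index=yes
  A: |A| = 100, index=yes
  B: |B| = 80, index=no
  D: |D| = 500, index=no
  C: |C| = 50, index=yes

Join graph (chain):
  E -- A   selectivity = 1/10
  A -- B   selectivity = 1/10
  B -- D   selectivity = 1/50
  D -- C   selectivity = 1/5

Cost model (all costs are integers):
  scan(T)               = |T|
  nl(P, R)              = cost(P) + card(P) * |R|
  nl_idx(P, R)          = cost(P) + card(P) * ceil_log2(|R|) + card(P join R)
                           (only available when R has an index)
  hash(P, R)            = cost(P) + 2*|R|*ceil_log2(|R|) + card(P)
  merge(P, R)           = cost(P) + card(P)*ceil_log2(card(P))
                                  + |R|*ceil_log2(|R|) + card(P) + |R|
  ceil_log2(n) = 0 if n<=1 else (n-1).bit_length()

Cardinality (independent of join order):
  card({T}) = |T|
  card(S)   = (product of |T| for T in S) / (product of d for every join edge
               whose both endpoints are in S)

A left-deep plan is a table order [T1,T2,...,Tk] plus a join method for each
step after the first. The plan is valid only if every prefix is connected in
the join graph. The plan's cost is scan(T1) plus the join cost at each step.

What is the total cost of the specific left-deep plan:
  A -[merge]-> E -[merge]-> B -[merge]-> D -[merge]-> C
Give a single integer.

step 1: scan A: cost=100, card=100
step 2: join E via merge
    card(P join E) = 100*150/(10) = 1500
    cost = 100 + 100*7 + 150*8 + 100 + 150 = 2250
step 3: join B via merge
    card(P join B) = 1500*80/(10) = 12000
    cost = 2250 + 1500*11 + 80*7 + 1500 + 80 = 20890
step 4: join D via merge
    card(P join D) = 12000*500/(50) = 120000
    cost = 20890 + 12000*14 + 500*9 + 12000 + 500 = 205890
step 5: join C via merge
    card(P join C) = 120000*50/(5) = 1200000
    cost = 205890 + 120000*17 + 50*6 + 120000 + 50 = 2366240

2366240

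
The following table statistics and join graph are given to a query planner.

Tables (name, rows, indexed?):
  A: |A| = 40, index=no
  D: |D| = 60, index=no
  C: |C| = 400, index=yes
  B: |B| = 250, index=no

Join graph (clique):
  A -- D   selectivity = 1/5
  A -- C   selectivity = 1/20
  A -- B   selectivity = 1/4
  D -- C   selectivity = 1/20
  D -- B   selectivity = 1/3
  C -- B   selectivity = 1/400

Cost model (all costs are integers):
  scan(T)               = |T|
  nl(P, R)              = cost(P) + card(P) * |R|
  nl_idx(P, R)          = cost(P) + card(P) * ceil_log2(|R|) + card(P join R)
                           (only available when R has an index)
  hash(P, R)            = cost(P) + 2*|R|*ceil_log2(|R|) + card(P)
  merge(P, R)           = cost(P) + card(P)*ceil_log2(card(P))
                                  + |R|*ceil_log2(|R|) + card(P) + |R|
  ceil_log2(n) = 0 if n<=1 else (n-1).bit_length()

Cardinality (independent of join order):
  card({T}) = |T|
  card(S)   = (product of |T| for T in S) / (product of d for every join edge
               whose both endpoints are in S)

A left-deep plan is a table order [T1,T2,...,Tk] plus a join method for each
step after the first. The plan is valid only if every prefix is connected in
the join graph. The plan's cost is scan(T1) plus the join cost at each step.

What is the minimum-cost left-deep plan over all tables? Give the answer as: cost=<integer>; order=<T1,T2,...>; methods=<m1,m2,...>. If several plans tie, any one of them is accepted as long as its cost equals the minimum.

cost=4325; order=B,C,A,D; methods=nl_idx,hash,hash

Selinger DP (subsets sized 1..n):
  {A}: scan cost=40, card=40
  {D}: scan cost=60, card=60
  {C}: scan cost=400, card=400
  {B}: scan cost=250, card=250
  {AD}: card=480; try (A,hash)→600, (D,merge)→740, (A,merge)→760, (D,hash)→800, (D,nl)→2440, (A,nl)→2460; best=600 via (A,hash)
  {AC}: card=800; try (C,nl_idx)→1200, (A,hash)→1280, (C,merge)→4320, (A,merge)→4680, (C,hash)→7280, (C,nl)→16040 …(+1); best=1200 via (C,nl_idx)
  {AB}: card=2500; try (A,hash)→980, (B,merge)→2570, (A,merge)→2780, (B,hash)→4080, (B,nl)→10040, (A,nl)→10250; best=980 via (A,hash)
  {CD}: card=1200; try (D,hash)→1520, (C,nl_idx)→1800, (C,merge)→4480, (D,merge)→4820, (C,hash)→7320, (C,nl)→24060 …(+1); best=1520 via (D,hash)
  {BD}: card=5000; try (D,hash)→1220, (B,merge)→2730, (D,merge)→2920, (B,hash)→4120, (B,nl)→15060, (D,nl)→15250; best=1220 via (D,hash)
  {BC}: card=250; try (C,nl_idx)→2750, (B,hash)→4800, (C,merge)→6500, (B,merge)→6650, (C,hash)→7700, (C,nl)→100250 …(+1); best=2750 via (C,nl_idx)
  {ACD}: card=480; try (D,hash)→2720, (A,hash)→3200, (C,nl_idx)→5400, (C,hash)→8280, (C,merge)→9400, (D,merge)→10420 …(+4); best=2720 via (D,hash)
  {ABD}: card=10000; try (D,hash)→4200, (B,hash)→5080, (A,hash)→6700, (B,merge)→7650, (D,merge)→33900, (A,merge)→71500 …(+3); best=4200 via (D,hash)
  {ABC}: card=125; try (A,hash)→3480, (A,merge)→5280, (B,hash)→6000, (C,hash)→10680, (B,merge)→12250, (A,nl)→12750 …(+4); best=3480 via (A,hash)
  {BCD}: card=250; try (D,hash)→3720, (D,merge)→5420, (B,hash)→6720, (C,hash)→13420, (D,nl)→17750, (B,merge)→18170 …(+4); best=3720 via (D,hash)
  {ABCD}: card=25; try (D,hash)→4325, (A,hash)→4450, (D,merge)→4900, (A,merge)→6250, (B,hash)→7200, (B,merge)→9770 …(+7); best=4325 via (D,hash)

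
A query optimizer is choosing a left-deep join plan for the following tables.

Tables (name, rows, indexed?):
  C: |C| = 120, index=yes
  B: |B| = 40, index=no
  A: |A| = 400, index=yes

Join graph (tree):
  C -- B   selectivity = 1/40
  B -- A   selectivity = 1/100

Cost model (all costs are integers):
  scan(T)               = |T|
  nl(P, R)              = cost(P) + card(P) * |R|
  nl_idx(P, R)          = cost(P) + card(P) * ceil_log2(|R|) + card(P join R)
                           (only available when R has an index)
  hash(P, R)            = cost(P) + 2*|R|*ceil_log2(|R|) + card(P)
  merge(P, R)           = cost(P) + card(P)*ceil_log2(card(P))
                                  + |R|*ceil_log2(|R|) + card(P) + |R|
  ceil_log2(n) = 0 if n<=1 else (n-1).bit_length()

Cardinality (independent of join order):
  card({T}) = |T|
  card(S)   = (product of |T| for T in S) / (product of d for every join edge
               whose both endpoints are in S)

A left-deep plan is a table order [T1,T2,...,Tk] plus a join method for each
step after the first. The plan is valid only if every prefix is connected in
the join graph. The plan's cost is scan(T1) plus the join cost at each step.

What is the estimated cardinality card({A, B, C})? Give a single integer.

480

Tables in S: A(400), B(40), C(120)
Edges inside S: C-B(d=40), B-A(d=100)
numerator = 400 * 40 * 120 = 1920000
denominator = 40 * 100 = 4000
card(S) = 1920000 / 4000 = 480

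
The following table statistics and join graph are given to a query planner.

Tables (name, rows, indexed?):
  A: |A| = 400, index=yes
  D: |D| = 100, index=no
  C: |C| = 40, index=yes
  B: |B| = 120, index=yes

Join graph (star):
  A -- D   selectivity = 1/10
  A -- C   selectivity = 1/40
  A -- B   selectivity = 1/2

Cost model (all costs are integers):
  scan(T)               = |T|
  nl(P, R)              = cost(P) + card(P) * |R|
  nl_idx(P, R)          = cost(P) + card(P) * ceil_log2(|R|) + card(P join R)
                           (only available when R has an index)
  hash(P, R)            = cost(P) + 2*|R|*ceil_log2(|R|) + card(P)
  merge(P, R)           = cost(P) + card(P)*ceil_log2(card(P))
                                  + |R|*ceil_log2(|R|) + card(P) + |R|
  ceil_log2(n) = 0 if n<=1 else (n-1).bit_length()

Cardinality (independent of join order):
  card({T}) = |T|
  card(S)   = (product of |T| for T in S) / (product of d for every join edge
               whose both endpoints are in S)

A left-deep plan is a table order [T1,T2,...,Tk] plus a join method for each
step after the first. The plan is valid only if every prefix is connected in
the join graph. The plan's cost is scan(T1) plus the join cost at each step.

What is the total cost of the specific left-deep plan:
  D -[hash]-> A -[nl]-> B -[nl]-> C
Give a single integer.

10087400

step 1: scan D: cost=100, card=100
step 2: join A via hash
    card(P join A) = 100*400/(10) = 4000
    cost = 100 + 2*400*9 + 100 = 7400
step 3: join B via nl
    card(P join B) = 4000*120/(2) = 240000
    cost = 7400 + 4000*120 = 487400
step 4: join C via nl
    card(P join C) = 240000*40/(40) = 240000
    cost = 487400 + 240000*40 = 10087400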